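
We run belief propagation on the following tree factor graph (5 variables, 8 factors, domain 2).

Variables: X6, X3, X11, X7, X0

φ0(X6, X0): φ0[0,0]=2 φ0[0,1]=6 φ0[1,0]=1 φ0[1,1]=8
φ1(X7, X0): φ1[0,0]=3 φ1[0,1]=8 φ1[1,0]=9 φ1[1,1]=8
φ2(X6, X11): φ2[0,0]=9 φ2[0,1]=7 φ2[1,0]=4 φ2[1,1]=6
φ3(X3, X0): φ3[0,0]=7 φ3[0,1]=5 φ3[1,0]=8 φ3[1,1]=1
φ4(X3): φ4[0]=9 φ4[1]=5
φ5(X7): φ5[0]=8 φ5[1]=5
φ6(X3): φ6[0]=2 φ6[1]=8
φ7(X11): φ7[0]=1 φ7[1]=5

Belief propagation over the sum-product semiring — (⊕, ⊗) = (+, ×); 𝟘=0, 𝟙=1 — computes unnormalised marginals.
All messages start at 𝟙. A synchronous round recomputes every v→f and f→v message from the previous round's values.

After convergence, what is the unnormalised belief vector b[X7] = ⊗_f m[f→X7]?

init: all messages = 𝟙 over 2 values
r1 m[φ0→X6] = [8, 9]
r1 m[φ0→X0] = [3, 14]
r1 m[φ1→X7] = [11, 17]
r1 m[φ1→X0] = [12, 16]
r1 m[φ2→X6] = [16, 10]
r1 m[φ2→X11] = [13, 13]
r1 m[φ3→X3] = [12, 9]
r1 m[φ3→X0] = [15, 6]
r1 m[φ4→X3] = [9, 5]
r1 m[φ5→X7] = [8, 5]
r1 m[φ6→X3] = [2, 8]
r1 m[φ7→X11] = [1, 5]
r1 m[X6→φ0] = [1, 1]
r1 m[X6→φ2] = [1, 1]
r1 m[X3→φ3] = [1, 1]
r1 m[X3→φ4] = [1, 1]
r1 m[X3→φ6] = [1, 1]
r1 m[X11→φ2] = [1, 1]
r1 m[X11→φ7] = [1, 1]
r1 m[X7→φ1] = [1, 1]
r1 m[X7→φ5] = [1, 1]
r1 m[X0→φ0] = [1, 1]
r1 m[X0→φ1] = [1, 1]
r1 m[X0→φ3] = [1, 1]
r2 m[φ0→X6] = [8, 9]
r2 m[φ0→X0] = [3, 14]
r2 m[φ1→X7] = [11, 17]
r2 m[φ1→X0] = [12, 16]
r2 m[φ2→X6] = [16, 10]
r2 m[φ2→X11] = [13, 13]
r2 m[φ3→X3] = [12, 9]
r2 m[φ3→X0] = [15, 6]
r2 m[φ4→X3] = [9, 5]
r2 m[φ5→X7] = [8, 5]
r2 m[φ6→X3] = [2, 8]
r2 m[φ7→X11] = [1, 5]
r2 m[X6→φ0] = [16, 10]
r2 m[X6→φ2] = [8, 9]
r2 m[X3→φ3] = [18, 40]
r2 m[X3→φ4] = [24, 72]
r2 m[X3→φ6] = [108, 45]
r2 m[X11→φ2] = [1, 5]
r2 m[X11→φ7] = [13, 13]
r2 m[X7→φ1] = [8, 5]
r2 m[X7→φ5] = [11, 17]
r2 m[X0→φ0] = [180, 96]
r2 m[X0→φ1] = [45, 84]
r2 m[X0→φ3] = [36, 224]
r3 m[φ0→X6] = [936, 948]
r3 m[φ0→X0] = [42, 176]
r3 m[φ1→X7] = [807, 1077]
r3 m[φ1→X0] = [69, 104]
r3 m[φ2→X6] = [44, 34]
r3 m[φ2→X11] = [108, 110]
r3 m[φ3→X3] = [1372, 512]
r3 m[φ3→X0] = [446, 130]
r3 m[φ4→X3] = [9, 5]
r3 m[φ5→X7] = [8, 5]
r3 m[φ6→X3] = [2, 8]
r3 m[φ7→X11] = [1, 5]
r3 m[X6→φ0] = [16, 10]
r3 m[X6→φ2] = [8, 9]
r3 m[X3→φ3] = [18, 40]
r3 m[X3→φ4] = [24, 72]
r3 m[X3→φ6] = [108, 45]
r3 m[X11→φ2] = [1, 5]
r3 m[X11→φ7] = [13, 13]
r3 m[X7→φ1] = [8, 5]
r3 m[X7→φ5] = [11, 17]
r3 m[X0→φ0] = [180, 96]
r3 m[X0→φ1] = [45, 84]
r3 m[X0→φ3] = [36, 224]
r4 m[φ0→X6] = [936, 948]
r4 m[φ0→X0] = [42, 176]
r4 m[φ1→X7] = [807, 1077]
r4 m[φ1→X0] = [69, 104]
r4 m[φ2→X6] = [44, 34]
r4 m[φ2→X11] = [108, 110]
r4 m[φ3→X3] = [1372, 512]
r4 m[φ3→X0] = [446, 130]
r4 m[φ4→X3] = [9, 5]
r4 m[φ5→X7] = [8, 5]
r4 m[φ6→X3] = [2, 8]
r4 m[φ7→X11] = [1, 5]
r4 m[X6→φ0] = [44, 34]
r4 m[X6→φ2] = [936, 948]
r4 m[X3→φ3] = [18, 40]
r4 m[X3→φ4] = [2744, 4096]
r4 m[X3→φ6] = [12348, 2560]
r4 m[X11→φ2] = [1, 5]
r4 m[X11→φ7] = [108, 110]
r4 m[X7→φ1] = [8, 5]
r4 m[X7→φ5] = [807, 1077]
r4 m[X0→φ0] = [30774, 13520]
r4 m[X0→φ1] = [18732, 22880]
r4 m[X0→φ3] = [2898, 18304]
r5 m[φ0→X6] = [142668, 138934]
r5 m[φ0→X0] = [122, 536]
r5 m[φ1→X7] = [239236, 351628]
r5 m[φ1→X0] = [69, 104]
r5 m[φ2→X6] = [44, 34]
r5 m[φ2→X11] = [12216, 12240]
r5 m[φ3→X3] = [111806, 41488]
r5 m[φ3→X0] = [446, 130]
r5 m[φ4→X3] = [9, 5]
r5 m[φ5→X7] = [8, 5]
r5 m[φ6→X3] = [2, 8]
r5 m[φ7→X11] = [1, 5]
r5 m[X6→φ0] = [44, 34]
r5 m[X6→φ2] = [936, 948]
r5 m[X3→φ3] = [18, 40]
r5 m[X3→φ4] = [2744, 4096]
r5 m[X3→φ6] = [12348, 2560]
r5 m[X11→φ2] = [1, 5]
r5 m[X11→φ7] = [108, 110]
r5 m[X7→φ1] = [8, 5]
r5 m[X7→φ5] = [807, 1077]
r5 m[X0→φ0] = [30774, 13520]
r5 m[X0→φ1] = [18732, 22880]
r5 m[X0→φ3] = [2898, 18304]
r6 m[φ0→X6] = [142668, 138934]
r6 m[φ0→X0] = [122, 536]
r6 m[φ1→X7] = [239236, 351628]
r6 m[φ1→X0] = [69, 104]
r6 m[φ2→X6] = [44, 34]
r6 m[φ2→X11] = [12216, 12240]
r6 m[φ3→X3] = [111806, 41488]
r6 m[φ3→X0] = [446, 130]
r6 m[φ4→X3] = [9, 5]
r6 m[φ5→X7] = [8, 5]
r6 m[φ6→X3] = [2, 8]
r6 m[φ7→X11] = [1, 5]
r6 m[X6→φ0] = [44, 34]
r6 m[X6→φ2] = [142668, 138934]
r6 m[X3→φ3] = [18, 40]
r6 m[X3→φ4] = [223612, 331904]
r6 m[X3→φ6] = [1006254, 207440]
r6 m[X11→φ2] = [1, 5]
r6 m[X11→φ7] = [12216, 12240]
r6 m[X7→φ1] = [8, 5]
r6 m[X7→φ5] = [239236, 351628]
r6 m[X0→φ0] = [30774, 13520]
r6 m[X0→φ1] = [54412, 69680]
r6 m[X0→φ3] = [8418, 55744]
r7 m[φ0→X6] = [142668, 138934]
r7 m[φ0→X0] = [122, 536]
r7 m[φ1→X7] = [720676, 1047148]
r7 m[φ1→X0] = [69, 104]
r7 m[φ2→X6] = [44, 34]
r7 m[φ2→X11] = [1839748, 1832280]
r7 m[φ3→X3] = [337646, 123088]
r7 m[φ3→X0] = [446, 130]
r7 m[φ4→X3] = [9, 5]
r7 m[φ5→X7] = [8, 5]
r7 m[φ6→X3] = [2, 8]
r7 m[φ7→X11] = [1, 5]
r7 m[X6→φ0] = [44, 34]
r7 m[X6→φ2] = [142668, 138934]
r7 m[X3→φ3] = [18, 40]
r7 m[X3→φ4] = [223612, 331904]
r7 m[X3→φ6] = [1006254, 207440]
r7 m[X11→φ2] = [1, 5]
r7 m[X11→φ7] = [12216, 12240]
r7 m[X7→φ1] = [8, 5]
r7 m[X7→φ5] = [239236, 351628]
r7 m[X0→φ0] = [30774, 13520]
r7 m[X0→φ1] = [54412, 69680]
r7 m[X0→φ3] = [8418, 55744]
r8 m[φ0→X6] = [142668, 138934]
r8 m[φ0→X0] = [122, 536]
r8 m[φ1→X7] = [720676, 1047148]
r8 m[φ1→X0] = [69, 104]
r8 m[φ2→X6] = [44, 34]
r8 m[φ2→X11] = [1839748, 1832280]
r8 m[φ3→X3] = [337646, 123088]
r8 m[φ3→X0] = [446, 130]
r8 m[φ4→X3] = [9, 5]
r8 m[φ5→X7] = [8, 5]
r8 m[φ6→X3] = [2, 8]
r8 m[φ7→X11] = [1, 5]
r8 m[X6→φ0] = [44, 34]
r8 m[X6→φ2] = [142668, 138934]
r8 m[X3→φ3] = [18, 40]
r8 m[X3→φ4] = [675292, 984704]
r8 m[X3→φ6] = [3038814, 615440]
r8 m[X11→φ2] = [1, 5]
r8 m[X11→φ7] = [1839748, 1832280]
r8 m[X7→φ1] = [8, 5]
r8 m[X7→φ5] = [720676, 1047148]
r8 m[X0→φ0] = [30774, 13520]
r8 m[X0→φ1] = [54412, 69680]
r8 m[X0→φ3] = [8418, 55744]
r9 m[φ0→X6] = [142668, 138934]
r9 m[φ0→X0] = [122, 536]
r9 m[φ1→X7] = [720676, 1047148]
r9 m[φ1→X0] = [69, 104]
r9 m[φ2→X6] = [44, 34]
r9 m[φ2→X11] = [1839748, 1832280]
r9 m[φ3→X3] = [337646, 123088]
r9 m[φ3→X0] = [446, 130]
r9 m[φ4→X3] = [9, 5]
r9 m[φ5→X7] = [8, 5]
r9 m[φ6→X3] = [2, 8]
r9 m[φ7→X11] = [1, 5]
r9 m[X6→φ0] = [44, 34]
r9 m[X6→φ2] = [142668, 138934]
r9 m[X3→φ3] = [18, 40]
r9 m[X3→φ4] = [675292, 984704]
r9 m[X3→φ6] = [3038814, 615440]
r9 m[X11→φ2] = [1, 5]
r9 m[X11→φ7] = [1839748, 1832280]
r9 m[X7→φ1] = [8, 5]
r9 m[X7→φ5] = [720676, 1047148]
r9 m[X0→φ0] = [30774, 13520]
r9 m[X0→φ1] = [54412, 69680]
r9 m[X0→φ3] = [8418, 55744]
fixed point reached at round 9
b[X7] = ⊗ incoming = [5765408, 5235740]

b[X7] = [5765408, 5235740]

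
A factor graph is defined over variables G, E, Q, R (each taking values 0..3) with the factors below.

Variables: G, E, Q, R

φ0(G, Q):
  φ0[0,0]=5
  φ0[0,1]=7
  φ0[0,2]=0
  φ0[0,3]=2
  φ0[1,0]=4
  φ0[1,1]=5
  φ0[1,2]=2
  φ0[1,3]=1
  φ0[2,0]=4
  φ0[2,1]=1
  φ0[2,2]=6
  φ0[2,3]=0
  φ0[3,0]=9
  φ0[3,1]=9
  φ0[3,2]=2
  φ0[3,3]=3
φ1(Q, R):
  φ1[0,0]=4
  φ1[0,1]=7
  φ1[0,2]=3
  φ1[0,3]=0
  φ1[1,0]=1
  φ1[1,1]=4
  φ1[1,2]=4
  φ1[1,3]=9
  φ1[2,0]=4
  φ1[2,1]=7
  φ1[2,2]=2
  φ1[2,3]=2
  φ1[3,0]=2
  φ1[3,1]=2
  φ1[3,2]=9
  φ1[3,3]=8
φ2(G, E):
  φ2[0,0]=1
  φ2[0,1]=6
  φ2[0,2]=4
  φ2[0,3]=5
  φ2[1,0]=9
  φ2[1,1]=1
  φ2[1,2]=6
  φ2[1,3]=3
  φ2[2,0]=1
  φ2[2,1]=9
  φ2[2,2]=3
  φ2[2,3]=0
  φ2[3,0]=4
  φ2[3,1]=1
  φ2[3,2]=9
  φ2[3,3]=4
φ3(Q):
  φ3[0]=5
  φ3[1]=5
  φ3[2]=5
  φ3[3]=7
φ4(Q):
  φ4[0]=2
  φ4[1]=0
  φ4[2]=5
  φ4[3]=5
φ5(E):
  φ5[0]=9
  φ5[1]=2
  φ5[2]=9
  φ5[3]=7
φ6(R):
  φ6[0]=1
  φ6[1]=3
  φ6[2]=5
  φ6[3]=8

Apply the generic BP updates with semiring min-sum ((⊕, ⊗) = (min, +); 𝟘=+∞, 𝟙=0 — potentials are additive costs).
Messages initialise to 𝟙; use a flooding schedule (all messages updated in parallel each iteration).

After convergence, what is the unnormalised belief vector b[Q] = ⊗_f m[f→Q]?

b[Q] = [19, 15, 20, 19]

init: all messages = 𝟙 over 4 values
r1 m[φ0→G] = [0, 1, 0, 2]
r1 m[φ0→Q] = [4, 1, 0, 0]
r1 m[φ1→Q] = [0, 1, 2, 2]
r1 m[φ1→R] = [1, 2, 2, 0]
r1 m[φ2→G] = [1, 1, 0, 1]
r1 m[φ2→E] = [1, 1, 3, 0]
r1 m[φ3→Q] = [5, 5, 5, 7]
r1 m[φ4→Q] = [2, 0, 5, 5]
r1 m[φ5→E] = [9, 2, 9, 7]
r1 m[φ6→R] = [1, 3, 5, 8]
r1 m[G→φ0] = [0, 0, 0, 0]
r1 m[G→φ2] = [0, 0, 0, 0]
r1 m[E→φ2] = [0, 0, 0, 0]
r1 m[E→φ5] = [0, 0, 0, 0]
r1 m[Q→φ0] = [0, 0, 0, 0]
r1 m[Q→φ1] = [0, 0, 0, 0]
r1 m[Q→φ3] = [0, 0, 0, 0]
r1 m[Q→φ4] = [0, 0, 0, 0]
r1 m[R→φ1] = [0, 0, 0, 0]
r1 m[R→φ6] = [0, 0, 0, 0]
r2 m[φ0→G] = [0, 1, 0, 2]
r2 m[φ0→Q] = [4, 1, 0, 0]
r2 m[φ1→Q] = [0, 1, 2, 2]
r2 m[φ1→R] = [1, 2, 2, 0]
r2 m[φ2→G] = [1, 1, 0, 1]
r2 m[φ2→E] = [1, 1, 3, 0]
r2 m[φ3→Q] = [5, 5, 5, 7]
r2 m[φ4→Q] = [2, 0, 5, 5]
r2 m[φ5→E] = [9, 2, 9, 7]
r2 m[φ6→R] = [1, 3, 5, 8]
r2 m[G→φ0] = [1, 1, 0, 1]
r2 m[G→φ2] = [0, 1, 0, 2]
r2 m[E→φ2] = [9, 2, 9, 7]
r2 m[E→φ5] = [1, 1, 3, 0]
r2 m[Q→φ0] = [7, 6, 12, 14]
r2 m[Q→φ1] = [11, 6, 10, 12]
r2 m[Q→φ3] = [6, 2, 7, 7]
r2 m[Q→φ4] = [9, 7, 7, 9]
r2 m[R→φ1] = [1, 3, 5, 8]
r2 m[R→φ6] = [1, 2, 2, 0]
r3 m[φ0→G] = [12, 11, 7, 14]
r3 m[φ0→Q] = [4, 1, 1, 0]
r3 m[φ1→Q] = [5, 2, 5, 3]
r3 m[φ1→R] = [7, 10, 10, 11]
r3 m[φ2→G] = [8, 3, 7, 3]
r3 m[φ2→E] = [1, 2, 3, 0]
r3 m[φ3→Q] = [5, 5, 5, 7]
r3 m[φ4→Q] = [2, 0, 5, 5]
r3 m[φ5→E] = [9, 2, 9, 7]
r3 m[φ6→R] = [1, 3, 5, 8]
r3 m[G→φ0] = [1, 1, 0, 1]
r3 m[G→φ2] = [0, 1, 0, 2]
r3 m[E→φ2] = [9, 2, 9, 7]
r3 m[E→φ5] = [1, 1, 3, 0]
r3 m[Q→φ0] = [7, 6, 12, 14]
r3 m[Q→φ1] = [11, 6, 10, 12]
r3 m[Q→φ3] = [6, 2, 7, 7]
r3 m[Q→φ4] = [9, 7, 7, 9]
r3 m[R→φ1] = [1, 3, 5, 8]
r3 m[R→φ6] = [1, 2, 2, 0]
r4 m[φ0→G] = [12, 11, 7, 14]
r4 m[φ0→Q] = [4, 1, 1, 0]
r4 m[φ1→Q] = [5, 2, 5, 3]
r4 m[φ1→R] = [7, 10, 10, 11]
r4 m[φ2→G] = [8, 3, 7, 3]
r4 m[φ2→E] = [1, 2, 3, 0]
r4 m[φ3→Q] = [5, 5, 5, 7]
r4 m[φ4→Q] = [2, 0, 5, 5]
r4 m[φ5→E] = [9, 2, 9, 7]
r4 m[φ6→R] = [1, 3, 5, 8]
r4 m[G→φ0] = [8, 3, 7, 3]
r4 m[G→φ2] = [12, 11, 7, 14]
r4 m[E→φ2] = [9, 2, 9, 7]
r4 m[E→φ5] = [1, 2, 3, 0]
r4 m[Q→φ0] = [12, 7, 15, 15]
r4 m[Q→φ1] = [11, 6, 11, 12]
r4 m[Q→φ3] = [11, 3, 11, 8]
r4 m[Q→φ4] = [14, 8, 11, 10]
r4 m[R→φ1] = [1, 3, 5, 8]
r4 m[R→φ6] = [7, 10, 10, 11]
r5 m[φ0→G] = [14, 12, 8, 16]
r5 m[φ0→Q] = [7, 8, 5, 4]
r5 m[φ1→Q] = [5, 2, 5, 3]
r5 m[φ1→R] = [7, 10, 10, 11]
r5 m[φ2→G] = [8, 3, 7, 3]
r5 m[φ2→E] = [8, 12, 10, 7]
r5 m[φ3→Q] = [5, 5, 5, 7]
r5 m[φ4→Q] = [2, 0, 5, 5]
r5 m[φ5→E] = [9, 2, 9, 7]
r5 m[φ6→R] = [1, 3, 5, 8]
r5 m[G→φ0] = [8, 3, 7, 3]
r5 m[G→φ2] = [12, 11, 7, 14]
r5 m[E→φ2] = [9, 2, 9, 7]
r5 m[E→φ5] = [1, 2, 3, 0]
r5 m[Q→φ0] = [12, 7, 15, 15]
r5 m[Q→φ1] = [11, 6, 11, 12]
r5 m[Q→φ3] = [11, 3, 11, 8]
r5 m[Q→φ4] = [14, 8, 11, 10]
r5 m[R→φ1] = [1, 3, 5, 8]
r5 m[R→φ6] = [7, 10, 10, 11]
r6 m[φ0→G] = [14, 12, 8, 16]
r6 m[φ0→Q] = [7, 8, 5, 4]
r6 m[φ1→Q] = [5, 2, 5, 3]
r6 m[φ1→R] = [7, 10, 10, 11]
r6 m[φ2→G] = [8, 3, 7, 3]
r6 m[φ2→E] = [8, 12, 10, 7]
r6 m[φ3→Q] = [5, 5, 5, 7]
r6 m[φ4→Q] = [2, 0, 5, 5]
r6 m[φ5→E] = [9, 2, 9, 7]
r6 m[φ6→R] = [1, 3, 5, 8]
r6 m[G→φ0] = [8, 3, 7, 3]
r6 m[G→φ2] = [14, 12, 8, 16]
r6 m[E→φ2] = [9, 2, 9, 7]
r6 m[E→φ5] = [8, 12, 10, 7]
r6 m[Q→φ0] = [12, 7, 15, 15]
r6 m[Q→φ1] = [14, 13, 15, 16]
r6 m[Q→φ3] = [14, 10, 15, 12]
r6 m[Q→φ4] = [17, 15, 15, 14]
r6 m[R→φ1] = [1, 3, 5, 8]
r6 m[R→φ6] = [7, 10, 10, 11]
r7 m[φ0→G] = [14, 12, 8, 16]
r7 m[φ0→Q] = [7, 8, 5, 4]
r7 m[φ1→Q] = [5, 2, 5, 3]
r7 m[φ1→R] = [14, 17, 17, 14]
r7 m[φ2→G] = [8, 3, 7, 3]
r7 m[φ2→E] = [9, 13, 11, 8]
r7 m[φ3→Q] = [5, 5, 5, 7]
r7 m[φ4→Q] = [2, 0, 5, 5]
r7 m[φ5→E] = [9, 2, 9, 7]
r7 m[φ6→R] = [1, 3, 5, 8]
r7 m[G→φ0] = [8, 3, 7, 3]
r7 m[G→φ2] = [14, 12, 8, 16]
r7 m[E→φ2] = [9, 2, 9, 7]
r7 m[E→φ5] = [8, 12, 10, 7]
r7 m[Q→φ0] = [12, 7, 15, 15]
r7 m[Q→φ1] = [14, 13, 15, 16]
r7 m[Q→φ3] = [14, 10, 15, 12]
r7 m[Q→φ4] = [17, 15, 15, 14]
r7 m[R→φ1] = [1, 3, 5, 8]
r7 m[R→φ6] = [7, 10, 10, 11]
r8 m[φ0→G] = [14, 12, 8, 16]
r8 m[φ0→Q] = [7, 8, 5, 4]
r8 m[φ1→Q] = [5, 2, 5, 3]
r8 m[φ1→R] = [14, 17, 17, 14]
r8 m[φ2→G] = [8, 3, 7, 3]
r8 m[φ2→E] = [9, 13, 11, 8]
r8 m[φ3→Q] = [5, 5, 5, 7]
r8 m[φ4→Q] = [2, 0, 5, 5]
r8 m[φ5→E] = [9, 2, 9, 7]
r8 m[φ6→R] = [1, 3, 5, 8]
r8 m[G→φ0] = [8, 3, 7, 3]
r8 m[G→φ2] = [14, 12, 8, 16]
r8 m[E→φ2] = [9, 2, 9, 7]
r8 m[E→φ5] = [9, 13, 11, 8]
r8 m[Q→φ0] = [12, 7, 15, 15]
r8 m[Q→φ1] = [14, 13, 15, 16]
r8 m[Q→φ3] = [14, 10, 15, 12]
r8 m[Q→φ4] = [17, 15, 15, 14]
r8 m[R→φ1] = [1, 3, 5, 8]
r8 m[R→φ6] = [14, 17, 17, 14]
r9 m[φ0→G] = [14, 12, 8, 16]
r9 m[φ0→Q] = [7, 8, 5, 4]
r9 m[φ1→Q] = [5, 2, 5, 3]
r9 m[φ1→R] = [14, 17, 17, 14]
r9 m[φ2→G] = [8, 3, 7, 3]
r9 m[φ2→E] = [9, 13, 11, 8]
r9 m[φ3→Q] = [5, 5, 5, 7]
r9 m[φ4→Q] = [2, 0, 5, 5]
r9 m[φ5→E] = [9, 2, 9, 7]
r9 m[φ6→R] = [1, 3, 5, 8]
r9 m[G→φ0] = [8, 3, 7, 3]
r9 m[G→φ2] = [14, 12, 8, 16]
r9 m[E→φ2] = [9, 2, 9, 7]
r9 m[E→φ5] = [9, 13, 11, 8]
r9 m[Q→φ0] = [12, 7, 15, 15]
r9 m[Q→φ1] = [14, 13, 15, 16]
r9 m[Q→φ3] = [14, 10, 15, 12]
r9 m[Q→φ4] = [17, 15, 15, 14]
r9 m[R→φ1] = [1, 3, 5, 8]
r9 m[R→φ6] = [14, 17, 17, 14]
fixed point reached at round 9
b[Q] = ⊗ incoming = [19, 15, 20, 19]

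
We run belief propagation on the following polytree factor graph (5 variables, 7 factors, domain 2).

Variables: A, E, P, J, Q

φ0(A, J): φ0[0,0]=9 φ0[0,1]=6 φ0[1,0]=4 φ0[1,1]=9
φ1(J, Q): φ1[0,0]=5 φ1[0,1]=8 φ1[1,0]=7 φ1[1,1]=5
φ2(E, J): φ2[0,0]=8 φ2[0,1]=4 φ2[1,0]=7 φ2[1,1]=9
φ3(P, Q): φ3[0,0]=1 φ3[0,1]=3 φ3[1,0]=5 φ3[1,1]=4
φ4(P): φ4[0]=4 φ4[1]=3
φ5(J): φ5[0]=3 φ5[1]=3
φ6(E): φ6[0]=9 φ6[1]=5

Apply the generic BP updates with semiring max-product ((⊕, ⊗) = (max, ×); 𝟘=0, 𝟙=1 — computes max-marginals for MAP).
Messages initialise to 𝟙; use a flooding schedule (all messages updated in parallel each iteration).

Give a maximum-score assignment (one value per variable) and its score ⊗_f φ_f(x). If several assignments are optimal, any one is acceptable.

init: all messages = 𝟙 over 2 values
r1 m[φ0→A] = [9, 9]
r1 m[φ0→J] = [9, 9]
r1 m[φ1→J] = [8, 7]
r1 m[φ1→Q] = [7, 8]
r1 m[φ2→E] = [8, 9]
r1 m[φ2→J] = [8, 9]
r1 m[φ3→P] = [3, 5]
r1 m[φ3→Q] = [5, 4]
r1 m[φ4→P] = [4, 3]
r1 m[φ5→J] = [3, 3]
r1 m[φ6→E] = [9, 5]
r1 m[A→φ0] = [1, 1]
r1 m[E→φ2] = [1, 1]
r1 m[E→φ6] = [1, 1]
r1 m[P→φ3] = [1, 1]
r1 m[P→φ4] = [1, 1]
r1 m[J→φ0] = [1, 1]
r1 m[J→φ1] = [1, 1]
r1 m[J→φ2] = [1, 1]
r1 m[J→φ5] = [1, 1]
r1 m[Q→φ1] = [1, 1]
r1 m[Q→φ3] = [1, 1]
r2 m[φ0→A] = [9, 9]
r2 m[φ0→J] = [9, 9]
r2 m[φ1→J] = [8, 7]
r2 m[φ1→Q] = [7, 8]
r2 m[φ2→E] = [8, 9]
r2 m[φ2→J] = [8, 9]
r2 m[φ3→P] = [3, 5]
r2 m[φ3→Q] = [5, 4]
r2 m[φ4→P] = [4, 3]
r2 m[φ5→J] = [3, 3]
r2 m[φ6→E] = [9, 5]
r2 m[A→φ0] = [1, 1]
r2 m[E→φ2] = [9, 5]
r2 m[E→φ6] = [8, 9]
r2 m[P→φ3] = [4, 3]
r2 m[P→φ4] = [3, 5]
r2 m[J→φ0] = [192, 189]
r2 m[J→φ1] = [216, 243]
r2 m[J→φ2] = [216, 189]
r2 m[J→φ5] = [576, 567]
r2 m[Q→φ1] = [5, 4]
r2 m[Q→φ3] = [7, 8]
r3 m[φ0→A] = [1728, 1701]
r3 m[φ0→J] = [9, 9]
r3 m[φ1→J] = [32, 35]
r3 m[φ1→Q] = [1701, 1728]
r3 m[φ2→E] = [1728, 1701]
r3 m[φ2→J] = [72, 45]
r3 m[φ3→P] = [24, 35]
r3 m[φ3→Q] = [15, 12]
r3 m[φ4→P] = [4, 3]
r3 m[φ5→J] = [3, 3]
r3 m[φ6→E] = [9, 5]
r3 m[A→φ0] = [1, 1]
r3 m[E→φ2] = [9, 5]
r3 m[E→φ6] = [8, 9]
r3 m[P→φ3] = [4, 3]
r3 m[P→φ4] = [3, 5]
r3 m[J→φ0] = [192, 189]
r3 m[J→φ1] = [216, 243]
r3 m[J→φ2] = [216, 189]
r3 m[J→φ5] = [576, 567]
r3 m[Q→φ1] = [5, 4]
r3 m[Q→φ3] = [7, 8]
r4 m[φ0→A] = [1728, 1701]
r4 m[φ0→J] = [9, 9]
r4 m[φ1→J] = [32, 35]
r4 m[φ1→Q] = [1701, 1728]
r4 m[φ2→E] = [1728, 1701]
r4 m[φ2→J] = [72, 45]
r4 m[φ3→P] = [24, 35]
r4 m[φ3→Q] = [15, 12]
r4 m[φ4→P] = [4, 3]
r4 m[φ5→J] = [3, 3]
r4 m[φ6→E] = [9, 5]
r4 m[A→φ0] = [1, 1]
r4 m[E→φ2] = [9, 5]
r4 m[E→φ6] = [1728, 1701]
r4 m[P→φ3] = [4, 3]
r4 m[P→φ4] = [24, 35]
r4 m[J→φ0] = [6912, 4725]
r4 m[J→φ1] = [1944, 1215]
r4 m[J→φ2] = [864, 945]
r4 m[J→φ5] = [20736, 14175]
r4 m[Q→φ1] = [15, 12]
r4 m[Q→φ3] = [1701, 1728]
r5 m[φ0→A] = [62208, 42525]
r5 m[φ0→J] = [9, 9]
r5 m[φ1→J] = [96, 105]
r5 m[φ1→Q] = [9720, 15552]
r5 m[φ2→E] = [6912, 8505]
r5 m[φ2→J] = [72, 45]
r5 m[φ3→P] = [5184, 8505]
r5 m[φ3→Q] = [15, 12]
r5 m[φ4→P] = [4, 3]
r5 m[φ5→J] = [3, 3]
r5 m[φ6→E] = [9, 5]
r5 m[A→φ0] = [1, 1]
r5 m[E→φ2] = [9, 5]
r5 m[E→φ6] = [1728, 1701]
r5 m[P→φ3] = [4, 3]
r5 m[P→φ4] = [24, 35]
r5 m[J→φ0] = [6912, 4725]
r5 m[J→φ1] = [1944, 1215]
r5 m[J→φ2] = [864, 945]
r5 m[J→φ5] = [20736, 14175]
r5 m[Q→φ1] = [15, 12]
r5 m[Q→φ3] = [1701, 1728]
r6 m[φ0→A] = [62208, 42525]
r6 m[φ0→J] = [9, 9]
r6 m[φ1→J] = [96, 105]
r6 m[φ1→Q] = [9720, 15552]
r6 m[φ2→E] = [6912, 8505]
r6 m[φ2→J] = [72, 45]
r6 m[φ3→P] = [5184, 8505]
r6 m[φ3→Q] = [15, 12]
r6 m[φ4→P] = [4, 3]
r6 m[φ5→J] = [3, 3]
r6 m[φ6→E] = [9, 5]
r6 m[A→φ0] = [1, 1]
r6 m[E→φ2] = [9, 5]
r6 m[E→φ6] = [6912, 8505]
r6 m[P→φ3] = [4, 3]
r6 m[P→φ4] = [5184, 8505]
r6 m[J→φ0] = [20736, 14175]
r6 m[J→φ1] = [1944, 1215]
r6 m[J→φ2] = [2592, 2835]
r6 m[J→φ5] = [62208, 42525]
r6 m[Q→φ1] = [15, 12]
r6 m[Q→φ3] = [9720, 15552]
r7 m[φ0→A] = [186624, 127575]
r7 m[φ0→J] = [9, 9]
r7 m[φ1→J] = [96, 105]
r7 m[φ1→Q] = [9720, 15552]
r7 m[φ2→E] = [20736, 25515]
r7 m[φ2→J] = [72, 45]
r7 m[φ3→P] = [46656, 62208]
r7 m[φ3→Q] = [15, 12]
r7 m[φ4→P] = [4, 3]
r7 m[φ5→J] = [3, 3]
r7 m[φ6→E] = [9, 5]
r7 m[A→φ0] = [1, 1]
r7 m[E→φ2] = [9, 5]
r7 m[E→φ6] = [6912, 8505]
r7 m[P→φ3] = [4, 3]
r7 m[P→φ4] = [5184, 8505]
r7 m[J→φ0] = [20736, 14175]
r7 m[J→φ1] = [1944, 1215]
r7 m[J→φ2] = [2592, 2835]
r7 m[J→φ5] = [62208, 42525]
r7 m[Q→φ1] = [15, 12]
r7 m[Q→φ3] = [9720, 15552]
r8 m[φ0→A] = [186624, 127575]
r8 m[φ0→J] = [9, 9]
r8 m[φ1→J] = [96, 105]
r8 m[φ1→Q] = [9720, 15552]
r8 m[φ2→E] = [20736, 25515]
r8 m[φ2→J] = [72, 45]
r8 m[φ3→P] = [46656, 62208]
r8 m[φ3→Q] = [15, 12]
r8 m[φ4→P] = [4, 3]
r8 m[φ5→J] = [3, 3]
r8 m[φ6→E] = [9, 5]
r8 m[A→φ0] = [1, 1]
r8 m[E→φ2] = [9, 5]
r8 m[E→φ6] = [20736, 25515]
r8 m[P→φ3] = [4, 3]
r8 m[P→φ4] = [46656, 62208]
r8 m[J→φ0] = [20736, 14175]
r8 m[J→φ1] = [1944, 1215]
r8 m[J→φ2] = [2592, 2835]
r8 m[J→φ5] = [62208, 42525]
r8 m[Q→φ1] = [15, 12]
r8 m[Q→φ3] = [9720, 15552]
r9 m[φ0→A] = [186624, 127575]
r9 m[φ0→J] = [9, 9]
r9 m[φ1→J] = [96, 105]
r9 m[φ1→Q] = [9720, 15552]
r9 m[φ2→E] = [20736, 25515]
r9 m[φ2→J] = [72, 45]
r9 m[φ3→P] = [46656, 62208]
r9 m[φ3→Q] = [15, 12]
r9 m[φ4→P] = [4, 3]
r9 m[φ5→J] = [3, 3]
r9 m[φ6→E] = [9, 5]
r9 m[A→φ0] = [1, 1]
r9 m[E→φ2] = [9, 5]
r9 m[E→φ6] = [20736, 25515]
r9 m[P→φ3] = [4, 3]
r9 m[P→φ4] = [46656, 62208]
r9 m[J→φ0] = [20736, 14175]
r9 m[J→φ1] = [1944, 1215]
r9 m[J→φ2] = [2592, 2835]
r9 m[J→φ5] = [62208, 42525]
r9 m[Q→φ1] = [15, 12]
r9 m[Q→φ3] = [9720, 15552]
fixed point reached at round 9
traceback from A: (A=0, E=0, P=0, J=0, Q=1), score=186624

assignment: (A=0, E=0, P=0, J=0, Q=1); score = 186624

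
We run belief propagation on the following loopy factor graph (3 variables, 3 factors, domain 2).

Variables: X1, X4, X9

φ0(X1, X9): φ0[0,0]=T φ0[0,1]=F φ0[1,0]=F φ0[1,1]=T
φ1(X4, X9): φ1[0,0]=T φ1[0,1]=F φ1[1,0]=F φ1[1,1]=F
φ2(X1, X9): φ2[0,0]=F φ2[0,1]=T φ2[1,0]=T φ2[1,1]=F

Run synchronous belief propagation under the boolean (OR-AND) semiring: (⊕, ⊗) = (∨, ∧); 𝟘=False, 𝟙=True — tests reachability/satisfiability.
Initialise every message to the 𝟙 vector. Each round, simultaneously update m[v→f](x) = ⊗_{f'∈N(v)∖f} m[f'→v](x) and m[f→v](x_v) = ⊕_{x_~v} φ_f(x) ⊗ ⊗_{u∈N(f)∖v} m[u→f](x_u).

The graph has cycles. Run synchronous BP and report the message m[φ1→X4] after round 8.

message @ round 8 = [F, F]

init: all messages = 𝟙 over 2 values
r1 m[φ0→X1] = [T, T]
r1 m[φ0→X9] = [T, T]
r1 m[φ1→X4] = [T, F]
r1 m[φ1→X9] = [T, F]
r1 m[φ2→X1] = [T, T]
r1 m[φ2→X9] = [T, T]
r1 m[X1→φ0] = [T, T]
r1 m[X1→φ2] = [T, T]
r1 m[X4→φ1] = [T, T]
r1 m[X9→φ0] = [T, T]
r1 m[X9→φ1] = [T, T]
r1 m[X9→φ2] = [T, T]
r2 m[φ0→X1] = [T, T]
r2 m[φ0→X9] = [T, T]
r2 m[φ1→X4] = [T, F]
r2 m[φ1→X9] = [T, F]
r2 m[φ2→X1] = [T, T]
r2 m[φ2→X9] = [T, T]
r2 m[X1→φ0] = [T, T]
r2 m[X1→φ2] = [T, T]
r2 m[X4→φ1] = [T, T]
r2 m[X9→φ0] = [T, F]
r2 m[X9→φ1] = [T, T]
r2 m[X9→φ2] = [T, F]
r3 m[φ0→X1] = [T, F]
r3 m[φ0→X9] = [T, T]
r3 m[φ1→X4] = [T, F]
r3 m[φ1→X9] = [T, F]
r3 m[φ2→X1] = [F, T]
r3 m[φ2→X9] = [T, T]
r3 m[X1→φ0] = [T, T]
r3 m[X1→φ2] = [T, T]
r3 m[X4→φ1] = [T, T]
r3 m[X9→φ0] = [T, F]
r3 m[X9→φ1] = [T, T]
r3 m[X9→φ2] = [T, F]
r4 m[φ0→X1] = [T, F]
r4 m[φ0→X9] = [T, T]
r4 m[φ1→X4] = [T, F]
r4 m[φ1→X9] = [T, F]
r4 m[φ2→X1] = [F, T]
r4 m[φ2→X9] = [T, T]
r4 m[X1→φ0] = [F, T]
r4 m[X1→φ2] = [T, F]
r4 m[X4→φ1] = [T, T]
r4 m[X9→φ0] = [T, F]
r4 m[X9→φ1] = [T, T]
r4 m[X9→φ2] = [T, F]
r5 m[φ0→X1] = [T, F]
r5 m[φ0→X9] = [F, T]
r5 m[φ1→X4] = [T, F]
r5 m[φ1→X9] = [T, F]
r5 m[φ2→X1] = [F, T]
r5 m[φ2→X9] = [F, T]
r5 m[X1→φ0] = [F, T]
r5 m[X1→φ2] = [T, F]
r5 m[X4→φ1] = [T, T]
r5 m[X9→φ0] = [T, F]
r5 m[X9→φ1] = [T, T]
r5 m[X9→φ2] = [T, F]
r6 m[φ0→X1] = [T, F]
r6 m[φ0→X9] = [F, T]
r6 m[φ1→X4] = [T, F]
r6 m[φ1→X9] = [T, F]
r6 m[φ2→X1] = [F, T]
r6 m[φ2→X9] = [F, T]
r6 m[X1→φ0] = [F, T]
r6 m[X1→φ2] = [T, F]
r6 m[X4→φ1] = [T, T]
r6 m[X9→φ0] = [F, F]
r6 m[X9→φ1] = [F, T]
r6 m[X9→φ2] = [F, F]
r7 m[φ0→X1] = [F, F]
r7 m[φ0→X9] = [F, T]
r7 m[φ1→X4] = [F, F]
r7 m[φ1→X9] = [T, F]
r7 m[φ2→X1] = [F, F]
r7 m[φ2→X9] = [F, T]
r7 m[X1→φ0] = [F, T]
r7 m[X1→φ2] = [T, F]
r7 m[X4→φ1] = [T, T]
r7 m[X9→φ0] = [F, F]
r7 m[X9→φ1] = [F, T]
r7 m[X9→φ2] = [F, F]
r8 m[φ0→X1] = [F, F]
r8 m[φ0→X9] = [F, T]
r8 m[φ1→X4] = [F, F]
r8 m[φ1→X9] = [T, F]
r8 m[φ2→X1] = [F, F]
r8 m[φ2→X9] = [F, T]
r8 m[X1→φ0] = [F, F]
r8 m[X1→φ2] = [F, F]
r8 m[X4→φ1] = [T, T]
r8 m[X9→φ0] = [F, F]
r8 m[X9→φ1] = [F, T]
r8 m[X9→φ2] = [F, F]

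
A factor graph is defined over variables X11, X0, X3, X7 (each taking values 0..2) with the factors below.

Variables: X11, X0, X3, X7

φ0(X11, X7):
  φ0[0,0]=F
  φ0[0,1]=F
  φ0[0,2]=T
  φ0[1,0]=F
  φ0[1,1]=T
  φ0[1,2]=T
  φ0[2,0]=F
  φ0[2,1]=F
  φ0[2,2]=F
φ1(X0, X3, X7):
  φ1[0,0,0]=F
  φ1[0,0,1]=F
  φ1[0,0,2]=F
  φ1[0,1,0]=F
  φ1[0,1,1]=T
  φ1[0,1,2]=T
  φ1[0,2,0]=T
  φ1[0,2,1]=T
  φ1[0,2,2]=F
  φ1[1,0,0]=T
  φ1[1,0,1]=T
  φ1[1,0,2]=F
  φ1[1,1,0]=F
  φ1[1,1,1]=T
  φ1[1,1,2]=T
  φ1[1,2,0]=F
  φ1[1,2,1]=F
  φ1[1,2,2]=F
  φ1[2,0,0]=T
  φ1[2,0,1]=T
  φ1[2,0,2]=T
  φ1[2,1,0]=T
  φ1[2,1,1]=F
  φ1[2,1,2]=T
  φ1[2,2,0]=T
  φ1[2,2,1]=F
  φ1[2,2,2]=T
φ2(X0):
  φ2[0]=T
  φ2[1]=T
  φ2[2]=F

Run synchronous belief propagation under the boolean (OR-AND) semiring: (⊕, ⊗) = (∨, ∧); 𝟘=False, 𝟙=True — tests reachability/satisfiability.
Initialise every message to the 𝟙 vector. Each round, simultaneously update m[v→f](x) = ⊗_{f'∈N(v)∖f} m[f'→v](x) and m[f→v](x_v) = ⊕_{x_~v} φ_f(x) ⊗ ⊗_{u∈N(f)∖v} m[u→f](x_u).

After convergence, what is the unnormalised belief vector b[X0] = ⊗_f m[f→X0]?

b[X0] = [T, T, F]

init: all messages = 𝟙 over 3 values
r1 m[φ0→X11] = [T, T, F]
r1 m[φ0→X7] = [F, T, T]
r1 m[φ1→X0] = [T, T, T]
r1 m[φ1→X3] = [T, T, T]
r1 m[φ1→X7] = [T, T, T]
r1 m[φ2→X0] = [T, T, F]
r1 m[X11→φ0] = [T, T, T]
r1 m[X0→φ1] = [T, T, T]
r1 m[X0→φ2] = [T, T, T]
r1 m[X3→φ1] = [T, T, T]
r1 m[X7→φ0] = [T, T, T]
r1 m[X7→φ1] = [T, T, T]
r2 m[φ0→X11] = [T, T, F]
r2 m[φ0→X7] = [F, T, T]
r2 m[φ1→X0] = [T, T, T]
r2 m[φ1→X3] = [T, T, T]
r2 m[φ1→X7] = [T, T, T]
r2 m[φ2→X0] = [T, T, F]
r2 m[X11→φ0] = [T, T, T]
r2 m[X0→φ1] = [T, T, F]
r2 m[X0→φ2] = [T, T, T]
r2 m[X3→φ1] = [T, T, T]
r2 m[X7→φ0] = [T, T, T]
r2 m[X7→φ1] = [F, T, T]
r3 m[φ0→X11] = [T, T, F]
r3 m[φ0→X7] = [F, T, T]
r3 m[φ1→X0] = [T, T, T]
r3 m[φ1→X3] = [T, T, T]
r3 m[φ1→X7] = [T, T, T]
r3 m[φ2→X0] = [T, T, F]
r3 m[X11→φ0] = [T, T, T]
r3 m[X0→φ1] = [T, T, F]
r3 m[X0→φ2] = [T, T, T]
r3 m[X3→φ1] = [T, T, T]
r3 m[X7→φ0] = [T, T, T]
r3 m[X7→φ1] = [F, T, T]
fixed point reached at round 3
b[X0] = ⊗ incoming = [T, T, F]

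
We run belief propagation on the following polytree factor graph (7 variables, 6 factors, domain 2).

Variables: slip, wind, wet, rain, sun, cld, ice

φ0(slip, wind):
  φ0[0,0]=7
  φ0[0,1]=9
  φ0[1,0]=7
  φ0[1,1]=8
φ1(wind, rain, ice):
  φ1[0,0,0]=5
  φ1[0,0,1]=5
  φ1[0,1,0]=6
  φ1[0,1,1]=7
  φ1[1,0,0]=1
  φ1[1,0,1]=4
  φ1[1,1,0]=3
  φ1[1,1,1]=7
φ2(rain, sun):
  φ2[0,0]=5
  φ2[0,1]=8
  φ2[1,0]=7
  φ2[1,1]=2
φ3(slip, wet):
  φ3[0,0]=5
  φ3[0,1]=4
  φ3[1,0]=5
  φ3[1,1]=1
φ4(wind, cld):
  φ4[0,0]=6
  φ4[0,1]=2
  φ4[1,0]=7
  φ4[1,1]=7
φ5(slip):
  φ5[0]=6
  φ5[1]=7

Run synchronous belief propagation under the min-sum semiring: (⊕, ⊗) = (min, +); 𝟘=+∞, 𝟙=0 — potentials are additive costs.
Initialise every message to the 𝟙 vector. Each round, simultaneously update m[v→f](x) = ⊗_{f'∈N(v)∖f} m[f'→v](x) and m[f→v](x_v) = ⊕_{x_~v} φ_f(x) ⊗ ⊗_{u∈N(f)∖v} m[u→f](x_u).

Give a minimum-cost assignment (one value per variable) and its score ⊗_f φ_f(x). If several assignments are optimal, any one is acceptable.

assignment: (slip=1, wind=0, wet=1, rain=1, sun=1, cld=1, ice=0); score = 25

init: all messages = 𝟙 over 2 values
r1 m[φ0→slip] = [7, 7]
r1 m[φ0→wind] = [7, 8]
r1 m[φ1→wind] = [5, 1]
r1 m[φ1→rain] = [1, 3]
r1 m[φ1→ice] = [1, 4]
r1 m[φ2→rain] = [5, 2]
r1 m[φ2→sun] = [5, 2]
r1 m[φ3→slip] = [4, 1]
r1 m[φ3→wet] = [5, 1]
r1 m[φ4→wind] = [2, 7]
r1 m[φ4→cld] = [6, 2]
r1 m[φ5→slip] = [6, 7]
r1 m[slip→φ0] = [0, 0]
r1 m[slip→φ3] = [0, 0]
r1 m[slip→φ5] = [0, 0]
r1 m[wind→φ0] = [0, 0]
r1 m[wind→φ1] = [0, 0]
r1 m[wind→φ4] = [0, 0]
r1 m[wet→φ3] = [0, 0]
r1 m[rain→φ1] = [0, 0]
r1 m[rain→φ2] = [0, 0]
r1 m[sun→φ2] = [0, 0]
r1 m[cld→φ4] = [0, 0]
r1 m[ice→φ1] = [0, 0]
r2 m[φ0→slip] = [7, 7]
r2 m[φ0→wind] = [7, 8]
r2 m[φ1→wind] = [5, 1]
r2 m[φ1→rain] = [1, 3]
r2 m[φ1→ice] = [1, 4]
r2 m[φ2→rain] = [5, 2]
r2 m[φ2→sun] = [5, 2]
r2 m[φ3→slip] = [4, 1]
r2 m[φ3→wet] = [5, 1]
r2 m[φ4→wind] = [2, 7]
r2 m[φ4→cld] = [6, 2]
r2 m[φ5→slip] = [6, 7]
r2 m[slip→φ0] = [10, 8]
r2 m[slip→φ3] = [13, 14]
r2 m[slip→φ5] = [11, 8]
r2 m[wind→φ0] = [7, 8]
r2 m[wind→φ1] = [9, 15]
r2 m[wind→φ4] = [12, 9]
r2 m[wet→φ3] = [0, 0]
r2 m[rain→φ1] = [5, 2]
r2 m[rain→φ2] = [1, 3]
r2 m[sun→φ2] = [0, 0]
r2 m[cld→φ4] = [0, 0]
r2 m[ice→φ1] = [0, 0]
r3 m[φ0→slip] = [14, 14]
r3 m[φ0→wind] = [15, 16]
r3 m[φ1→wind] = [8, 5]
r3 m[φ1→rain] = [14, 15]
r3 m[φ1→ice] = [17, 18]
r3 m[φ2→rain] = [5, 2]
r3 m[φ2→sun] = [6, 5]
r3 m[φ3→slip] = [4, 1]
r3 m[φ3→wet] = [18, 15]
r3 m[φ4→wind] = [2, 7]
r3 m[φ4→cld] = [16, 14]
r3 m[φ5→slip] = [6, 7]
r3 m[slip→φ0] = [10, 8]
r3 m[slip→φ3] = [13, 14]
r3 m[slip→φ5] = [11, 8]
r3 m[wind→φ0] = [7, 8]
r3 m[wind→φ1] = [9, 15]
r3 m[wind→φ4] = [12, 9]
r3 m[wet→φ3] = [0, 0]
r3 m[rain→φ1] = [5, 2]
r3 m[rain→φ2] = [1, 3]
r3 m[sun→φ2] = [0, 0]
r3 m[cld→φ4] = [0, 0]
r3 m[ice→φ1] = [0, 0]
r4 m[φ0→slip] = [14, 14]
r4 m[φ0→wind] = [15, 16]
r4 m[φ1→wind] = [8, 5]
r4 m[φ1→rain] = [14, 15]
r4 m[φ1→ice] = [17, 18]
r4 m[φ2→rain] = [5, 2]
r4 m[φ2→sun] = [6, 5]
r4 m[φ3→slip] = [4, 1]
r4 m[φ3→wet] = [18, 15]
r4 m[φ4→wind] = [2, 7]
r4 m[φ4→cld] = [16, 14]
r4 m[φ5→slip] = [6, 7]
r4 m[slip→φ0] = [10, 8]
r4 m[slip→φ3] = [20, 21]
r4 m[slip→φ5] = [18, 15]
r4 m[wind→φ0] = [10, 12]
r4 m[wind→φ1] = [17, 23]
r4 m[wind→φ4] = [23, 21]
r4 m[wet→φ3] = [0, 0]
r4 m[rain→φ1] = [5, 2]
r4 m[rain→φ2] = [14, 15]
r4 m[sun→φ2] = [0, 0]
r4 m[cld→φ4] = [0, 0]
r4 m[ice→φ1] = [0, 0]
r5 m[φ0→slip] = [17, 17]
r5 m[φ0→wind] = [15, 16]
r5 m[φ1→wind] = [8, 5]
r5 m[φ1→rain] = [22, 23]
r5 m[φ1→ice] = [25, 26]
r5 m[φ2→rain] = [5, 2]
r5 m[φ2→sun] = [19, 17]
r5 m[φ3→slip] = [4, 1]
r5 m[φ3→wet] = [25, 22]
r5 m[φ4→wind] = [2, 7]
r5 m[φ4→cld] = [28, 25]
r5 m[φ5→slip] = [6, 7]
r5 m[slip→φ0] = [10, 8]
r5 m[slip→φ3] = [20, 21]
r5 m[slip→φ5] = [18, 15]
r5 m[wind→φ0] = [10, 12]
r5 m[wind→φ1] = [17, 23]
r5 m[wind→φ4] = [23, 21]
r5 m[wet→φ3] = [0, 0]
r5 m[rain→φ1] = [5, 2]
r5 m[rain→φ2] = [14, 15]
r5 m[sun→φ2] = [0, 0]
r5 m[cld→φ4] = [0, 0]
r5 m[ice→φ1] = [0, 0]
r6 m[φ0→slip] = [17, 17]
r6 m[φ0→wind] = [15, 16]
r6 m[φ1→wind] = [8, 5]
r6 m[φ1→rain] = [22, 23]
r6 m[φ1→ice] = [25, 26]
r6 m[φ2→rain] = [5, 2]
r6 m[φ2→sun] = [19, 17]
r6 m[φ3→slip] = [4, 1]
r6 m[φ3→wet] = [25, 22]
r6 m[φ4→wind] = [2, 7]
r6 m[φ4→cld] = [28, 25]
r6 m[φ5→slip] = [6, 7]
r6 m[slip→φ0] = [10, 8]
r6 m[slip→φ3] = [23, 24]
r6 m[slip→φ5] = [21, 18]
r6 m[wind→φ0] = [10, 12]
r6 m[wind→φ1] = [17, 23]
r6 m[wind→φ4] = [23, 21]
r6 m[wet→φ3] = [0, 0]
r6 m[rain→φ1] = [5, 2]
r6 m[rain→φ2] = [22, 23]
r6 m[sun→φ2] = [0, 0]
r6 m[cld→φ4] = [0, 0]
r6 m[ice→φ1] = [0, 0]
r7 m[φ0→slip] = [17, 17]
r7 m[φ0→wind] = [15, 16]
r7 m[φ1→wind] = [8, 5]
r7 m[φ1→rain] = [22, 23]
r7 m[φ1→ice] = [25, 26]
r7 m[φ2→rain] = [5, 2]
r7 m[φ2→sun] = [27, 25]
r7 m[φ3→slip] = [4, 1]
r7 m[φ3→wet] = [28, 25]
r7 m[φ4→wind] = [2, 7]
r7 m[φ4→cld] = [28, 25]
r7 m[φ5→slip] = [6, 7]
r7 m[slip→φ0] = [10, 8]
r7 m[slip→φ3] = [23, 24]
r7 m[slip→φ5] = [21, 18]
r7 m[wind→φ0] = [10, 12]
r7 m[wind→φ1] = [17, 23]
r7 m[wind→φ4] = [23, 21]
r7 m[wet→φ3] = [0, 0]
r7 m[rain→φ1] = [5, 2]
r7 m[rain→φ2] = [22, 23]
r7 m[sun→φ2] = [0, 0]
r7 m[cld→φ4] = [0, 0]
r7 m[ice→φ1] = [0, 0]
r8 m[φ0→slip] = [17, 17]
r8 m[φ0→wind] = [15, 16]
r8 m[φ1→wind] = [8, 5]
r8 m[φ1→rain] = [22, 23]
r8 m[φ1→ice] = [25, 26]
r8 m[φ2→rain] = [5, 2]
r8 m[φ2→sun] = [27, 25]
r8 m[φ3→slip] = [4, 1]
r8 m[φ3→wet] = [28, 25]
r8 m[φ4→wind] = [2, 7]
r8 m[φ4→cld] = [28, 25]
r8 m[φ5→slip] = [6, 7]
r8 m[slip→φ0] = [10, 8]
r8 m[slip→φ3] = [23, 24]
r8 m[slip→φ5] = [21, 18]
r8 m[wind→φ0] = [10, 12]
r8 m[wind→φ1] = [17, 23]
r8 m[wind→φ4] = [23, 21]
r8 m[wet→φ3] = [0, 0]
r8 m[rain→φ1] = [5, 2]
r8 m[rain→φ2] = [22, 23]
r8 m[sun→φ2] = [0, 0]
r8 m[cld→φ4] = [0, 0]
r8 m[ice→φ1] = [0, 0]
fixed point reached at round 8
traceback from slip: (slip=1, wind=0, wet=1, rain=1, sun=1, cld=1, ice=0), score=25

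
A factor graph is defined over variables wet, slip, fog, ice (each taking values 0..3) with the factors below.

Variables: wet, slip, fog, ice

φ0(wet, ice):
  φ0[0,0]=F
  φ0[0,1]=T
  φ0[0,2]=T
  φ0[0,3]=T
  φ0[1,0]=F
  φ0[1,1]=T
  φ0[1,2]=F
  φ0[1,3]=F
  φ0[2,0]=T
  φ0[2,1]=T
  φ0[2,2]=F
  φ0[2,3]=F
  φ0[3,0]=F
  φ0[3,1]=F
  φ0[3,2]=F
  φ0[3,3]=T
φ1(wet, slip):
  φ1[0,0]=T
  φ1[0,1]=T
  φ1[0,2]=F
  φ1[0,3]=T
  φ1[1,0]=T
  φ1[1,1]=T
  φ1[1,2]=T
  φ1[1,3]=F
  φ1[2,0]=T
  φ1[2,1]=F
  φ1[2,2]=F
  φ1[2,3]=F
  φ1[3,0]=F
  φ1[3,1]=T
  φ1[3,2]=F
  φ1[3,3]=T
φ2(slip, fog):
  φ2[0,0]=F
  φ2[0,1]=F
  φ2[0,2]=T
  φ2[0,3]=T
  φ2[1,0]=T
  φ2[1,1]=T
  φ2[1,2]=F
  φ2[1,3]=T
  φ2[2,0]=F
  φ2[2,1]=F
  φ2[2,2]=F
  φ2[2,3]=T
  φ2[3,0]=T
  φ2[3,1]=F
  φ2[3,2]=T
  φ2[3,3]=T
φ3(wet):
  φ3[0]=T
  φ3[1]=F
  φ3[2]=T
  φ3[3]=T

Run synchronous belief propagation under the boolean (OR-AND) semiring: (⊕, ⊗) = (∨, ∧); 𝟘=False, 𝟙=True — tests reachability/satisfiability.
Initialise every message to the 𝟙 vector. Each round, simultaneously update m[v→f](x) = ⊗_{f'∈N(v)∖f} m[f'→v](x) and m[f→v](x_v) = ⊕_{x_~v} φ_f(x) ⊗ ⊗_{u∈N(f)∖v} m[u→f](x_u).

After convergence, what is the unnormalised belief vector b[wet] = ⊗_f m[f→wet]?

init: all messages = 𝟙 over 4 values
r1 m[φ0→wet] = [T, T, T, T]
r1 m[φ0→ice] = [T, T, T, T]
r1 m[φ1→wet] = [T, T, T, T]
r1 m[φ1→slip] = [T, T, T, T]
r1 m[φ2→slip] = [T, T, T, T]
r1 m[φ2→fog] = [T, T, T, T]
r1 m[φ3→wet] = [T, F, T, T]
r1 m[wet→φ0] = [T, T, T, T]
r1 m[wet→φ1] = [T, T, T, T]
r1 m[wet→φ3] = [T, T, T, T]
r1 m[slip→φ1] = [T, T, T, T]
r1 m[slip→φ2] = [T, T, T, T]
r1 m[fog→φ2] = [T, T, T, T]
r1 m[ice→φ0] = [T, T, T, T]
r2 m[φ0→wet] = [T, T, T, T]
r2 m[φ0→ice] = [T, T, T, T]
r2 m[φ1→wet] = [T, T, T, T]
r2 m[φ1→slip] = [T, T, T, T]
r2 m[φ2→slip] = [T, T, T, T]
r2 m[φ2→fog] = [T, T, T, T]
r2 m[φ3→wet] = [T, F, T, T]
r2 m[wet→φ0] = [T, F, T, T]
r2 m[wet→φ1] = [T, F, T, T]
r2 m[wet→φ3] = [T, T, T, T]
r2 m[slip→φ1] = [T, T, T, T]
r2 m[slip→φ2] = [T, T, T, T]
r2 m[fog→φ2] = [T, T, T, T]
r2 m[ice→φ0] = [T, T, T, T]
r3 m[φ0→wet] = [T, T, T, T]
r3 m[φ0→ice] = [T, T, T, T]
r3 m[φ1→wet] = [T, T, T, T]
r3 m[φ1→slip] = [T, T, F, T]
r3 m[φ2→slip] = [T, T, T, T]
r3 m[φ2→fog] = [T, T, T, T]
r3 m[φ3→wet] = [T, F, T, T]
r3 m[wet→φ0] = [T, F, T, T]
r3 m[wet→φ1] = [T, F, T, T]
r3 m[wet→φ3] = [T, T, T, T]
r3 m[slip→φ1] = [T, T, T, T]
r3 m[slip→φ2] = [T, T, T, T]
r3 m[fog→φ2] = [T, T, T, T]
r3 m[ice→φ0] = [T, T, T, T]
r4 m[φ0→wet] = [T, T, T, T]
r4 m[φ0→ice] = [T, T, T, T]
r4 m[φ1→wet] = [T, T, T, T]
r4 m[φ1→slip] = [T, T, F, T]
r4 m[φ2→slip] = [T, T, T, T]
r4 m[φ2→fog] = [T, T, T, T]
r4 m[φ3→wet] = [T, F, T, T]
r4 m[wet→φ0] = [T, F, T, T]
r4 m[wet→φ1] = [T, F, T, T]
r4 m[wet→φ3] = [T, T, T, T]
r4 m[slip→φ1] = [T, T, T, T]
r4 m[slip→φ2] = [T, T, F, T]
r4 m[fog→φ2] = [T, T, T, T]
r4 m[ice→φ0] = [T, T, T, T]
r5 m[φ0→wet] = [T, T, T, T]
r5 m[φ0→ice] = [T, T, T, T]
r5 m[φ1→wet] = [T, T, T, T]
r5 m[φ1→slip] = [T, T, F, T]
r5 m[φ2→slip] = [T, T, T, T]
r5 m[φ2→fog] = [T, T, T, T]
r5 m[φ3→wet] = [T, F, T, T]
r5 m[wet→φ0] = [T, F, T, T]
r5 m[wet→φ1] = [T, F, T, T]
r5 m[wet→φ3] = [T, T, T, T]
r5 m[slip→φ1] = [T, T, T, T]
r5 m[slip→φ2] = [T, T, F, T]
r5 m[fog→φ2] = [T, T, T, T]
r5 m[ice→φ0] = [T, T, T, T]
fixed point reached at round 5
b[wet] = ⊗ incoming = [T, F, T, T]

b[wet] = [T, F, T, T]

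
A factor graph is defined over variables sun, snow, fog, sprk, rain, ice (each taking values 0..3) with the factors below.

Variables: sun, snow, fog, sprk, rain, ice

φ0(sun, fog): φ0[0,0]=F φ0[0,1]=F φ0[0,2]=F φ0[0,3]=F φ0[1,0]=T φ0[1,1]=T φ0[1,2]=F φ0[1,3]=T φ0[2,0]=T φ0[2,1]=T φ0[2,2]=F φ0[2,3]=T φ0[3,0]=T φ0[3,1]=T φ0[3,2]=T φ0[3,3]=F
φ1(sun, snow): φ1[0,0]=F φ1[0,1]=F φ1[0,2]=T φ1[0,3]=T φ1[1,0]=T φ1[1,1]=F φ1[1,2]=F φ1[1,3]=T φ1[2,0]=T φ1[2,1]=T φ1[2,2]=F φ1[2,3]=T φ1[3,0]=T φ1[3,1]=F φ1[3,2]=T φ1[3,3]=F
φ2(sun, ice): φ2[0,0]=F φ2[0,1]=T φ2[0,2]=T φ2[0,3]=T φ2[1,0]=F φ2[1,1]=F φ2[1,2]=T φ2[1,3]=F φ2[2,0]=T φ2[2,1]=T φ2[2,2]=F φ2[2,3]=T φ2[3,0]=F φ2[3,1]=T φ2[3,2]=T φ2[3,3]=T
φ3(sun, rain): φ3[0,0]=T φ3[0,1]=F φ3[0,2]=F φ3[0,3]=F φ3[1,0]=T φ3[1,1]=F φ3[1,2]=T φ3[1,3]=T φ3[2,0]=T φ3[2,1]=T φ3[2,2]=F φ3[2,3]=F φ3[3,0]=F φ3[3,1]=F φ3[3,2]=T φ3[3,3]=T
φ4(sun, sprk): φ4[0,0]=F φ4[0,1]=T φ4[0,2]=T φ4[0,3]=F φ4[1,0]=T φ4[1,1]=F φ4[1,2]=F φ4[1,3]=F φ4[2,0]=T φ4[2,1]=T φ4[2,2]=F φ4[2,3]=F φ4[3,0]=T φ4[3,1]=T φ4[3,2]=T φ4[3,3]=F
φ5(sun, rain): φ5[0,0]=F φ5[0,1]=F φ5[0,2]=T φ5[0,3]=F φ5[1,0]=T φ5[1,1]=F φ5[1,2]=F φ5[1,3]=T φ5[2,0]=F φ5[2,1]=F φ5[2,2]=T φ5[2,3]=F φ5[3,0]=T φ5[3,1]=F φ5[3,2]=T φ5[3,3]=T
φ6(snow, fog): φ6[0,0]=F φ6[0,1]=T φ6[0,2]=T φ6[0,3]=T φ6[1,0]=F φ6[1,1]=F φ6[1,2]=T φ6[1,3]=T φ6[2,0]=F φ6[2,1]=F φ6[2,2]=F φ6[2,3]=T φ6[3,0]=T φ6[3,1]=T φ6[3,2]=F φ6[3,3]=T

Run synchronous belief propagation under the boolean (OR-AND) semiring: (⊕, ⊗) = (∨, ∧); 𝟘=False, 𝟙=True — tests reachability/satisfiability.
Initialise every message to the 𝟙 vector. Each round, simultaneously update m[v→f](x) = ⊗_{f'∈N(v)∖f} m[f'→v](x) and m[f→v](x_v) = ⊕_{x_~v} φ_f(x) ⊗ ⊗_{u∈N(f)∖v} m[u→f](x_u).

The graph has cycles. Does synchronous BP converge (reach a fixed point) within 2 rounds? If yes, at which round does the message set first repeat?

init: all messages = 𝟙 over 4 values
r1 m[φ0→sun] = [F, T, T, T]
r1 m[φ0→fog] = [T, T, T, T]
r1 m[φ1→sun] = [T, T, T, T]
r1 m[φ1→snow] = [T, T, T, T]
r1 m[φ2→sun] = [T, T, T, T]
r1 m[φ2→ice] = [T, T, T, T]
r1 m[φ3→sun] = [T, T, T, T]
r1 m[φ3→rain] = [T, T, T, T]
r1 m[φ4→sun] = [T, T, T, T]
r1 m[φ4→sprk] = [T, T, T, F]
r1 m[φ5→sun] = [T, T, T, T]
r1 m[φ5→rain] = [T, F, T, T]
r1 m[φ6→snow] = [T, T, T, T]
r1 m[φ6→fog] = [T, T, T, T]
r1 m[sun→φ0] = [T, T, T, T]
r1 m[sun→φ1] = [T, T, T, T]
r1 m[sun→φ2] = [T, T, T, T]
r1 m[sun→φ3] = [T, T, T, T]
r1 m[sun→φ4] = [T, T, T, T]
r1 m[sun→φ5] = [T, T, T, T]
r1 m[snow→φ1] = [T, T, T, T]
r1 m[snow→φ6] = [T, T, T, T]
r1 m[fog→φ0] = [T, T, T, T]
r1 m[fog→φ6] = [T, T, T, T]
r1 m[sprk→φ4] = [T, T, T, T]
r1 m[rain→φ3] = [T, T, T, T]
r1 m[rain→φ5] = [T, T, T, T]
r1 m[ice→φ2] = [T, T, T, T]
r2 m[φ0→sun] = [F, T, T, T]
r2 m[φ0→fog] = [T, T, T, T]
r2 m[φ1→sun] = [T, T, T, T]
r2 m[φ1→snow] = [T, T, T, T]
r2 m[φ2→sun] = [T, T, T, T]
r2 m[φ2→ice] = [T, T, T, T]
r2 m[φ3→sun] = [T, T, T, T]
r2 m[φ3→rain] = [T, T, T, T]
r2 m[φ4→sun] = [T, T, T, T]
r2 m[φ4→sprk] = [T, T, T, F]
r2 m[φ5→sun] = [T, T, T, T]
r2 m[φ5→rain] = [T, F, T, T]
r2 m[φ6→snow] = [T, T, T, T]
r2 m[φ6→fog] = [T, T, T, T]
r2 m[sun→φ0] = [T, T, T, T]
r2 m[sun→φ1] = [F, T, T, T]
r2 m[sun→φ2] = [F, T, T, T]
r2 m[sun→φ3] = [F, T, T, T]
r2 m[sun→φ4] = [F, T, T, T]
r2 m[sun→φ5] = [F, T, T, T]
r2 m[snow→φ1] = [T, T, T, T]
r2 m[snow→φ6] = [T, T, T, T]
r2 m[fog→φ0] = [T, T, T, T]
r2 m[fog→φ6] = [T, T, T, T]
r2 m[sprk→φ4] = [T, T, T, T]
r2 m[rain→φ3] = [T, F, T, T]
r2 m[rain→φ5] = [T, T, T, T]
r2 m[ice→φ2] = [T, T, T, T]
no fixed point within 2 rounds

NOT CONVERGED within 2 rounds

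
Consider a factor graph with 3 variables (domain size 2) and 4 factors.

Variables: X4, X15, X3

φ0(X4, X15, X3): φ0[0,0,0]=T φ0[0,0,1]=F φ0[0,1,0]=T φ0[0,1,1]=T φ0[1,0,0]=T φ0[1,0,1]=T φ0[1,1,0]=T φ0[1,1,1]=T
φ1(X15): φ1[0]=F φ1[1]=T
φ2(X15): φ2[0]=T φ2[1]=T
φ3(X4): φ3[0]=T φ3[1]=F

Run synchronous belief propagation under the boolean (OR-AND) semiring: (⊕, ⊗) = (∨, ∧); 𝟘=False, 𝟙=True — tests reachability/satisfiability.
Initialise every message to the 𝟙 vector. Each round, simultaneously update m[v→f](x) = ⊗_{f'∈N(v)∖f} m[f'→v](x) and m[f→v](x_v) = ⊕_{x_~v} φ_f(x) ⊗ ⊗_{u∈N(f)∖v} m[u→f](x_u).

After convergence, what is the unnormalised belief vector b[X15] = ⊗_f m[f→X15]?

b[X15] = [F, T]

init: all messages = 𝟙 over 2 values
r1 m[φ0→X4] = [T, T]
r1 m[φ0→X15] = [T, T]
r1 m[φ0→X3] = [T, T]
r1 m[φ1→X15] = [F, T]
r1 m[φ2→X15] = [T, T]
r1 m[φ3→X4] = [T, F]
r1 m[X4→φ0] = [T, T]
r1 m[X4→φ3] = [T, T]
r1 m[X15→φ0] = [T, T]
r1 m[X15→φ1] = [T, T]
r1 m[X15→φ2] = [T, T]
r1 m[X3→φ0] = [T, T]
r2 m[φ0→X4] = [T, T]
r2 m[φ0→X15] = [T, T]
r2 m[φ0→X3] = [T, T]
r2 m[φ1→X15] = [F, T]
r2 m[φ2→X15] = [T, T]
r2 m[φ3→X4] = [T, F]
r2 m[X4→φ0] = [T, F]
r2 m[X4→φ3] = [T, T]
r2 m[X15→φ0] = [F, T]
r2 m[X15→φ1] = [T, T]
r2 m[X15→φ2] = [F, T]
r2 m[X3→φ0] = [T, T]
r3 m[φ0→X4] = [T, T]
r3 m[φ0→X15] = [T, T]
r3 m[φ0→X3] = [T, T]
r3 m[φ1→X15] = [F, T]
r3 m[φ2→X15] = [T, T]
r3 m[φ3→X4] = [T, F]
r3 m[X4→φ0] = [T, F]
r3 m[X4→φ3] = [T, T]
r3 m[X15→φ0] = [F, T]
r3 m[X15→φ1] = [T, T]
r3 m[X15→φ2] = [F, T]
r3 m[X3→φ0] = [T, T]
fixed point reached at round 3
b[X15] = ⊗ incoming = [F, T]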